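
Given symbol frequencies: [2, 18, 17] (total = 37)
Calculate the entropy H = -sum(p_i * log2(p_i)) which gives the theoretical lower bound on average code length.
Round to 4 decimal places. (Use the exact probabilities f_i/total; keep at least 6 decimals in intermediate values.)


Per-symbol terms -p_i * log2(p_i) with p_i = f_i/37:
  p = 2/37 = 0.054054: log2(p) = -4.209453, -p*log2(p) = 0.227538
  p = 18/37 = 0.486486: log2(p) = -1.039528, -p*log2(p) = 0.505717
  p = 17/37 = 0.459459: log2(p) = -1.121991, -p*log2(p) = 0.515509
H = 0.227538 + 0.505717 + 0.515509 = 1.248764

H = 1.2488 bits/symbol


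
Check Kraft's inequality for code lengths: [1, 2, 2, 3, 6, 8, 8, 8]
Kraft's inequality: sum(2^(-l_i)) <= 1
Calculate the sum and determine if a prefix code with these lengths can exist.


Sum = 2^(-1) + 2^(-2) + 2^(-2) + 2^(-3) + 2^(-6) + 2^(-8) + 2^(-8) + 2^(-8)
    = 0.5 + 0.25 + 0.25 + 0.125 + 0.015625 + 0.00390625 + 0.00390625 + 0.00390625
    = 295/256 = 1.15234375
Since 1.15234375 > 1, Kraft's inequality is NOT satisfied.
A prefix code with these lengths CANNOT exist.

Kraft sum = 1.15234375. Not satisfied.


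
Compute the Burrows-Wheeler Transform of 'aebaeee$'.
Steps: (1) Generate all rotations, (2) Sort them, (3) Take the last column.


Rotations (sorted):
  0: $aebaeee -> last char: e
  1: aebaeee$ -> last char: $
  2: aeee$aeb -> last char: b
  3: baeee$ae -> last char: e
  4: e$aebaee -> last char: e
  5: ebaeee$a -> last char: a
  6: ee$aebae -> last char: e
  7: eee$aeba -> last char: a


BWT = e$beeaea


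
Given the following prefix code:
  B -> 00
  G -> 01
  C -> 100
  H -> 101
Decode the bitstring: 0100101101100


Decoding step by step:
Bits 01 -> G
Bits 00 -> B
Bits 101 -> H
Bits 101 -> H
Bits 100 -> C


Decoded message: GBHHC


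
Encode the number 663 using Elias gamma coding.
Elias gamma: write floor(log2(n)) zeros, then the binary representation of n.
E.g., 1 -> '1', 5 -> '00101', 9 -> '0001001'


num_bits = floor(log2(663)) + 1 = 10
leading_zeros = num_bits - 1 = 9
binary(663) = 1010010111

Elias gamma(663) = '000000000' + '1010010111' = 0000000001010010111 (19 bits)


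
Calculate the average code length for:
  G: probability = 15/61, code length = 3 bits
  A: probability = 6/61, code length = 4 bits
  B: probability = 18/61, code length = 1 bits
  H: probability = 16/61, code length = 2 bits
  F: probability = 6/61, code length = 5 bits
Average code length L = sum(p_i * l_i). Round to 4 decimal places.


Weighted contributions p_i * l_i:
  G: (15/61) * 3 = 45/61
  A: (6/61) * 4 = 24/61
  B: (18/61) * 1 = 18/61
  H: (16/61) * 2 = 32/61
  F: (6/61) * 5 = 30/61
Sum = (45 + 24 + 18 + 32 + 30)/61 = 149/61

L = 149/61 = 2.4426 bits/symbol


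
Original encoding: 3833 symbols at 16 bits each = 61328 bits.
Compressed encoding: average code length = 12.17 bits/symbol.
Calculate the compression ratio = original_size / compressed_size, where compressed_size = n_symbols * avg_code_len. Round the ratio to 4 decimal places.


original_size = n_symbols * orig_bits = 3833 * 16 = 61328 bits
compressed_size = n_symbols * avg_code_len = 3833 * 12.17 = 46647.61 bits
ratio = original_size / compressed_size = 61328 / 46647.61 = 1.3147

Compression ratio = 1.3147


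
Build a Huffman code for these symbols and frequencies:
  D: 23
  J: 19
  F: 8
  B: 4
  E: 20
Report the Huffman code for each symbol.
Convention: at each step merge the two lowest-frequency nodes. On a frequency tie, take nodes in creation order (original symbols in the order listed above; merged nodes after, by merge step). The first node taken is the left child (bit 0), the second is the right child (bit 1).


Huffman tree construction:
Step 1: Merge B(4) + F(8) = 12
Step 2: Merge (B+F)(12) + J(19) = 31
Step 3: Merge E(20) + D(23) = 43
Step 4: Merge ((B+F)+J)(31) + (E+D)(43) = 74
Read each symbol's code off the tree from the root (left child = 0, right child = 1).

Codes:
  D: 11 (length 2)
  J: 01 (length 2)
  F: 001 (length 3)
  B: 000 (length 3)
  E: 10 (length 2)
Average code length: 160/74 = 2.1622 bits/symbol


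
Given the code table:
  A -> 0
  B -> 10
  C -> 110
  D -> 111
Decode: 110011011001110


Decoding:
110 -> C
0 -> A
110 -> C
110 -> C
0 -> A
111 -> D
0 -> A


Result: CACCADA


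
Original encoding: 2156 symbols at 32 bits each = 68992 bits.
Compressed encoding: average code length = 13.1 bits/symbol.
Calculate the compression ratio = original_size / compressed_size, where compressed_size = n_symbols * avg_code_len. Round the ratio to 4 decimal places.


original_size = n_symbols * orig_bits = 2156 * 32 = 68992 bits
compressed_size = n_symbols * avg_code_len = 2156 * 13.1 = 28243.6 bits
ratio = original_size / compressed_size = 68992 / 28243.6 = 2.4427

Compression ratio = 2.4427


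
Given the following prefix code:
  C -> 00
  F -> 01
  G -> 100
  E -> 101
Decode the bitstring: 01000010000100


Decoding step by step:
Bits 01 -> F
Bits 00 -> C
Bits 00 -> C
Bits 100 -> G
Bits 00 -> C
Bits 100 -> G


Decoded message: FCCGCG


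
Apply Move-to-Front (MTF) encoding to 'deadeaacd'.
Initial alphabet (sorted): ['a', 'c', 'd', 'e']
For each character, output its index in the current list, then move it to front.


MTF encoding:
'd': index 2 in ['a', 'c', 'd', 'e'] -> ['d', 'a', 'c', 'e']
'e': index 3 in ['d', 'a', 'c', 'e'] -> ['e', 'd', 'a', 'c']
'a': index 2 in ['e', 'd', 'a', 'c'] -> ['a', 'e', 'd', 'c']
'd': index 2 in ['a', 'e', 'd', 'c'] -> ['d', 'a', 'e', 'c']
'e': index 2 in ['d', 'a', 'e', 'c'] -> ['e', 'd', 'a', 'c']
'a': index 2 in ['e', 'd', 'a', 'c'] -> ['a', 'e', 'd', 'c']
'a': index 0 in ['a', 'e', 'd', 'c'] -> ['a', 'e', 'd', 'c']
'c': index 3 in ['a', 'e', 'd', 'c'] -> ['c', 'a', 'e', 'd']
'd': index 3 in ['c', 'a', 'e', 'd'] -> ['d', 'c', 'a', 'e']


Output: [2, 3, 2, 2, 2, 2, 0, 3, 3]


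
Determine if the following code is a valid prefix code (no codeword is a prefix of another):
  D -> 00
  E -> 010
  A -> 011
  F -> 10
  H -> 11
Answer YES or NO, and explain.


Checking each pair (does one codeword prefix another?):
  D='00' vs E='010': no prefix
  D='00' vs A='011': no prefix
  D='00' vs F='10': no prefix
  D='00' vs H='11': no prefix
  E='010' vs D='00': no prefix
  E='010' vs A='011': no prefix
  E='010' vs F='10': no prefix
  E='010' vs H='11': no prefix
  A='011' vs D='00': no prefix
  A='011' vs E='010': no prefix
  A='011' vs F='10': no prefix
  A='011' vs H='11': no prefix
  F='10' vs D='00': no prefix
  F='10' vs E='010': no prefix
  F='10' vs A='011': no prefix
  F='10' vs H='11': no prefix
  H='11' vs D='00': no prefix
  H='11' vs E='010': no prefix
  H='11' vs A='011': no prefix
  H='11' vs F='10': no prefix
No violation found over all pairs.

YES -- this is a valid prefix code. No codeword is a prefix of any other codeword.


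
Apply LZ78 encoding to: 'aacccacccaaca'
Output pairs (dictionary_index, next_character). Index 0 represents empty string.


LZ78 encoding steps:
Dictionary: {0: ''}
Step 1: w='' (idx 0), next='a' -> output (0, 'a'), add 'a' as idx 1
Step 2: w='a' (idx 1), next='c' -> output (1, 'c'), add 'ac' as idx 2
Step 3: w='' (idx 0), next='c' -> output (0, 'c'), add 'c' as idx 3
Step 4: w='c' (idx 3), next='a' -> output (3, 'a'), add 'ca' as idx 4
Step 5: w='c' (idx 3), next='c' -> output (3, 'c'), add 'cc' as idx 5
Step 6: w='ca' (idx 4), next='a' -> output (4, 'a'), add 'caa' as idx 6
Step 7: w='ca' (idx 4), end of input -> output (4, '')


Encoded: [(0, 'a'), (1, 'c'), (0, 'c'), (3, 'a'), (3, 'c'), (4, 'a'), (4, '')]


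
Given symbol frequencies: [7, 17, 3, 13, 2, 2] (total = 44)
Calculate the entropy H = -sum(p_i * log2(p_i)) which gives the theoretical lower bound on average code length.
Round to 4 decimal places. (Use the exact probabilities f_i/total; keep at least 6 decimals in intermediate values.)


Per-symbol terms -p_i * log2(p_i) with p_i = f_i/44:
  p = 7/44 = 0.159091: log2(p) = -2.652077, -p*log2(p) = 0.421921
  p = 17/44 = 0.386364: log2(p) = -1.371969, -p*log2(p) = 0.530079
  p = 3/44 = 0.068182: log2(p) = -3.874469, -p*log2(p) = 0.264168
  p = 13/44 = 0.295455: log2(p) = -1.758992, -p*log2(p) = 0.519702
  p = 2/44 = 0.045455: log2(p) = -4.459432, -p*log2(p) = 0.202701
  p = 2/44 = 0.045455: log2(p) = -4.459432, -p*log2(p) = 0.202701
H = 0.421921 + 0.530079 + 0.264168 + 0.519702 + 0.202701 + 0.202701 = 2.141272

H = 2.1413 bits/symbol


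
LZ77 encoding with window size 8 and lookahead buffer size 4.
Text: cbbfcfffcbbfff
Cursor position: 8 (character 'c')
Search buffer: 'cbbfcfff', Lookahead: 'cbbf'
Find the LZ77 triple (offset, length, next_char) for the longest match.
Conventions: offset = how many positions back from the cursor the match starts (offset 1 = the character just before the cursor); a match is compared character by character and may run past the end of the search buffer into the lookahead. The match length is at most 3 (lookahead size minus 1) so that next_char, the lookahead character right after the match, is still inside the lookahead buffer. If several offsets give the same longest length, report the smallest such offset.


Try each offset into the search buffer:
  offset=1 (pos 7, char 'f'): match length 0
  offset=2 (pos 6, char 'f'): match length 0
  offset=3 (pos 5, char 'f'): match length 0
  offset=4 (pos 4, char 'c'): match length 1
  offset=5 (pos 3, char 'f'): match length 0
  offset=6 (pos 2, char 'b'): match length 0
  offset=7 (pos 1, char 'b'): match length 0
  offset=8 (pos 0, char 'c'): match length 3
Longest match has length 3 at offset 8.
next_char = character at position 8 + 3 = 11 -> 'f'

Best match: offset=8, length=3 (matching 'cbb' starting at position 0)
LZ77 triple: (8, 3, 'f')


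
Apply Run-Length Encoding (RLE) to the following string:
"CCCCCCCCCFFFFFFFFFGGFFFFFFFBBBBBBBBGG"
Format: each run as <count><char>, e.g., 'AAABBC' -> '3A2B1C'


Scanning runs left to right:
  i=0: run of 'C' x 9 -> '9C'
  i=9: run of 'F' x 9 -> '9F'
  i=18: run of 'G' x 2 -> '2G'
  i=20: run of 'F' x 7 -> '7F'
  i=27: run of 'B' x 8 -> '8B'
  i=35: run of 'G' x 2 -> '2G'

RLE = 9C9F2G7F8B2G


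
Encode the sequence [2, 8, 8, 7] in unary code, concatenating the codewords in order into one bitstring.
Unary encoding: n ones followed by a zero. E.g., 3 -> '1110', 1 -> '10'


Encode each number as n ones followed by a terminating 0:
  2 -> 110 (3 bits)
  8 -> 111111110 (9 bits)
  8 -> 111111110 (9 bits)
  7 -> 11111110 (8 bits)
Total length = 3 + 9 + 9 + 8 = 29 bits.

Unary([2, 8, 8, 7]) = 11011111111011111111011111110 (29 bits)


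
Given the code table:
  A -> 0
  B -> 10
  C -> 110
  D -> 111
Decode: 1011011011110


Decoding:
10 -> B
110 -> C
110 -> C
111 -> D
10 -> B


Result: BCCDB


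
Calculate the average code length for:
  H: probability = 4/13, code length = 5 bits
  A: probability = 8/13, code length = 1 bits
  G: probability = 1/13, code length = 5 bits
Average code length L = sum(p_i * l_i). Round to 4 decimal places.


Weighted contributions p_i * l_i:
  H: (4/13) * 5 = 20/13
  A: (8/13) * 1 = 8/13
  G: (1/13) * 5 = 5/13
Sum = (20 + 8 + 5)/13 = 33/13

L = 33/13 = 2.5385 bits/symbol


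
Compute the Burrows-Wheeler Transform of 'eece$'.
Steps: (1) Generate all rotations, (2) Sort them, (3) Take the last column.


Rotations (sorted):
  0: $eece -> last char: e
  1: ce$ee -> last char: e
  2: e$eec -> last char: c
  3: ece$e -> last char: e
  4: eece$ -> last char: $


BWT = eece$


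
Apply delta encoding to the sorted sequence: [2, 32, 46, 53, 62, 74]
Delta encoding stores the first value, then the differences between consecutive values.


First value: 2
Deltas:
  32 - 2 = 30
  46 - 32 = 14
  53 - 46 = 7
  62 - 53 = 9
  74 - 62 = 12


Delta encoded: [2, 30, 14, 7, 9, 12]


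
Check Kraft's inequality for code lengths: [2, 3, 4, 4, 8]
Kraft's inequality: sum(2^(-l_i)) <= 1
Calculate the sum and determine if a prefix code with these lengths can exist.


Sum = 2^(-2) + 2^(-3) + 2^(-4) + 2^(-4) + 2^(-8)
    = 0.25 + 0.125 + 0.0625 + 0.0625 + 0.00390625
    = 129/256 = 0.50390625
Since 0.50390625 <= 1, Kraft's inequality IS satisfied.
A prefix code with these lengths CAN exist.

Kraft sum = 0.50390625. Satisfied.


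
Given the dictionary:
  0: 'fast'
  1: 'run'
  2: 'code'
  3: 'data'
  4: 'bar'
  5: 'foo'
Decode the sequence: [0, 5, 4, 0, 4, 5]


Look up each index in the dictionary:
  0 -> 'fast'
  5 -> 'foo'
  4 -> 'bar'
  0 -> 'fast'
  4 -> 'bar'
  5 -> 'foo'

Decoded: "fast foo bar fast bar foo"


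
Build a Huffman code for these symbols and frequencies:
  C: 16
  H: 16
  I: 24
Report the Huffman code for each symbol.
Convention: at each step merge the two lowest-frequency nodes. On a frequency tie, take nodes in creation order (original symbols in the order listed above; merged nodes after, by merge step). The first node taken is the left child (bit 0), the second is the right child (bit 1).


Huffman tree construction:
Step 1: Merge C(16) + H(16) = 32
Step 2: Merge I(24) + (C+H)(32) = 56
Read each symbol's code off the tree from the root (left child = 0, right child = 1).

Codes:
  C: 10 (length 2)
  H: 11 (length 2)
  I: 0 (length 1)
Average code length: 88/56 = 1.5714 bits/symbol


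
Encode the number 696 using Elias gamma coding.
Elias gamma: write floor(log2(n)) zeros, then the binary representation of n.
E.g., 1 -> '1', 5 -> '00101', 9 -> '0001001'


num_bits = floor(log2(696)) + 1 = 10
leading_zeros = num_bits - 1 = 9
binary(696) = 1010111000

Elias gamma(696) = '000000000' + '1010111000' = 0000000001010111000 (19 bits)


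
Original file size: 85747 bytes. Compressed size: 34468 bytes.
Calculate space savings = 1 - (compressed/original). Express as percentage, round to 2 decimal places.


ratio = compressed/original = 34468/85747 = 0.401973
savings = 1 - ratio = 1 - 0.401973 = 0.598027
as a percentage: 0.598027 * 100 = 59.8%

Space savings = 1 - 34468/85747 = 59.8%


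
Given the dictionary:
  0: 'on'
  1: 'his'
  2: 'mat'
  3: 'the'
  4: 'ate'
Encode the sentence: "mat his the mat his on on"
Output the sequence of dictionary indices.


Look up each word in the dictionary:
  'mat' -> 2
  'his' -> 1
  'the' -> 3
  'mat' -> 2
  'his' -> 1
  'on' -> 0
  'on' -> 0

Encoded: [2, 1, 3, 2, 1, 0, 0]


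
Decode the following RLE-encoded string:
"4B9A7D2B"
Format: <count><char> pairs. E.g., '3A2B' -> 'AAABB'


Expanding each <count><char> pair:
  4B -> 'BBBB'
  9A -> 'AAAAAAAAA'
  7D -> 'DDDDDDD'
  2B -> 'BB'

Decoded = BBBBAAAAAAAAADDDDDDDBB


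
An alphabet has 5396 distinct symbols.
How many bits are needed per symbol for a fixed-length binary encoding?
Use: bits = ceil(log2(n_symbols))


log2(5396) = 12.3977
Bracket: 2^12 = 4096 < 5396 <= 2^13 = 8192
So ceil(log2(5396)) = 13

bits = ceil(log2(5396)) = ceil(12.3977) = 13 bits


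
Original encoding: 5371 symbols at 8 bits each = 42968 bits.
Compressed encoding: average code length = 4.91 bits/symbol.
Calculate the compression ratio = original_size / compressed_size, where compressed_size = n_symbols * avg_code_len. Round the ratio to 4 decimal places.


original_size = n_symbols * orig_bits = 5371 * 8 = 42968 bits
compressed_size = n_symbols * avg_code_len = 5371 * 4.91 = 26371.61 bits
ratio = original_size / compressed_size = 42968 / 26371.61 = 1.6293

Compression ratio = 1.6293


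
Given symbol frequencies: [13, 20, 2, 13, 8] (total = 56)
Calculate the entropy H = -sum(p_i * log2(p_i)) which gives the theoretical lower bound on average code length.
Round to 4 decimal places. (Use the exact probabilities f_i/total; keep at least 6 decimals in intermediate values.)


Per-symbol terms -p_i * log2(p_i) with p_i = f_i/56:
  p = 13/56 = 0.232143: log2(p) = -2.106915, -p*log2(p) = 0.489105
  p = 20/56 = 0.357143: log2(p) = -1.485427, -p*log2(p) = 0.530510
  p = 2/56 = 0.035714: log2(p) = -4.807355, -p*log2(p) = 0.171691
  p = 13/56 = 0.232143: log2(p) = -2.106915, -p*log2(p) = 0.489105
  p = 8/56 = 0.142857: log2(p) = -2.807355, -p*log2(p) = 0.401051
H = 0.489105 + 0.530510 + 0.171691 + 0.489105 + 0.401051 = 2.081462

H = 2.0815 bits/symbol


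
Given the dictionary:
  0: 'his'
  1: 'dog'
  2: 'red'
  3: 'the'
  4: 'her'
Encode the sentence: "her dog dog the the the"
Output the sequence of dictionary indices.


Look up each word in the dictionary:
  'her' -> 4
  'dog' -> 1
  'dog' -> 1
  'the' -> 3
  'the' -> 3
  'the' -> 3

Encoded: [4, 1, 1, 3, 3, 3]


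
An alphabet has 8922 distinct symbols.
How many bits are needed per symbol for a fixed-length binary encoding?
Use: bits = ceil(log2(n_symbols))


log2(8922) = 13.1232
Bracket: 2^13 = 8192 < 8922 <= 2^14 = 16384
So ceil(log2(8922)) = 14

bits = ceil(log2(8922)) = ceil(13.1232) = 14 bits


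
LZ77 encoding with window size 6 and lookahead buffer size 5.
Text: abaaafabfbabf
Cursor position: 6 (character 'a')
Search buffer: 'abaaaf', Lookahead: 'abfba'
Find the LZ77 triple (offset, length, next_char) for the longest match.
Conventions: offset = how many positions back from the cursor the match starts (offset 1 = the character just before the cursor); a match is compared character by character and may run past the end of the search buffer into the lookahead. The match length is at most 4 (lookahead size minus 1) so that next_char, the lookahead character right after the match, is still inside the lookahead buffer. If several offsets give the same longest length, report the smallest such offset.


Try each offset into the search buffer:
  offset=1 (pos 5, char 'f'): match length 0
  offset=2 (pos 4, char 'a'): match length 1
  offset=3 (pos 3, char 'a'): match length 1
  offset=4 (pos 2, char 'a'): match length 1
  offset=5 (pos 1, char 'b'): match length 0
  offset=6 (pos 0, char 'a'): match length 2
Longest match has length 2 at offset 6.
next_char = character at position 6 + 2 = 8 -> 'f'

Best match: offset=6, length=2 (matching 'ab' starting at position 0)
LZ77 triple: (6, 2, 'f')


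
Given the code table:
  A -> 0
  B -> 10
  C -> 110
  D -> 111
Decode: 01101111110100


Decoding:
0 -> A
110 -> C
111 -> D
111 -> D
0 -> A
10 -> B
0 -> A


Result: ACDDABA


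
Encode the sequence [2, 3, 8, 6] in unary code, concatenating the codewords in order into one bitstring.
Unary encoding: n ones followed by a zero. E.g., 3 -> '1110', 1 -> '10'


Encode each number as n ones followed by a terminating 0:
  2 -> 110 (3 bits)
  3 -> 1110 (4 bits)
  8 -> 111111110 (9 bits)
  6 -> 1111110 (7 bits)
Total length = 3 + 4 + 9 + 7 = 23 bits.

Unary([2, 3, 8, 6]) = 11011101111111101111110 (23 bits)


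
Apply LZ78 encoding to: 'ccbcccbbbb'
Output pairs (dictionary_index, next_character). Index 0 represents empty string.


LZ78 encoding steps:
Dictionary: {0: ''}
Step 1: w='' (idx 0), next='c' -> output (0, 'c'), add 'c' as idx 1
Step 2: w='c' (idx 1), next='b' -> output (1, 'b'), add 'cb' as idx 2
Step 3: w='c' (idx 1), next='c' -> output (1, 'c'), add 'cc' as idx 3
Step 4: w='cb' (idx 2), next='b' -> output (2, 'b'), add 'cbb' as idx 4
Step 5: w='' (idx 0), next='b' -> output (0, 'b'), add 'b' as idx 5
Step 6: w='b' (idx 5), end of input -> output (5, '')


Encoded: [(0, 'c'), (1, 'b'), (1, 'c'), (2, 'b'), (0, 'b'), (5, '')]


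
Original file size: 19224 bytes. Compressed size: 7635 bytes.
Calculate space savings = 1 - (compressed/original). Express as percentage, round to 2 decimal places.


ratio = compressed/original = 7635/19224 = 0.39716
savings = 1 - ratio = 1 - 0.39716 = 0.60284
as a percentage: 0.60284 * 100 = 60.28%

Space savings = 1 - 7635/19224 = 60.28%


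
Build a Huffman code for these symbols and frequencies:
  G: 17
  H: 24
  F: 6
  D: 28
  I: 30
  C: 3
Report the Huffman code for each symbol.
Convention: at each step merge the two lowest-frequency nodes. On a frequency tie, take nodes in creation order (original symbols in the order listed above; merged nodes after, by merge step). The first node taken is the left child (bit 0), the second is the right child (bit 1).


Huffman tree construction:
Step 1: Merge C(3) + F(6) = 9
Step 2: Merge (C+F)(9) + G(17) = 26
Step 3: Merge H(24) + ((C+F)+G)(26) = 50
Step 4: Merge D(28) + I(30) = 58
Step 5: Merge (H+((C+F)+G))(50) + (D+I)(58) = 108
Read each symbol's code off the tree from the root (left child = 0, right child = 1).

Codes:
  G: 011 (length 3)
  H: 00 (length 2)
  F: 0101 (length 4)
  D: 10 (length 2)
  I: 11 (length 2)
  C: 0100 (length 4)
Average code length: 251/108 = 2.3241 bits/symbol


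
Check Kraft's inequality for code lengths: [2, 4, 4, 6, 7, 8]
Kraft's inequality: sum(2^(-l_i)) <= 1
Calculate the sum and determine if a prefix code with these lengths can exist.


Sum = 2^(-2) + 2^(-4) + 2^(-4) + 2^(-6) + 2^(-7) + 2^(-8)
    = 0.25 + 0.0625 + 0.0625 + 0.015625 + 0.0078125 + 0.00390625
    = 103/256 = 0.40234375
Since 0.40234375 <= 1, Kraft's inequality IS satisfied.
A prefix code with these lengths CAN exist.

Kraft sum = 0.40234375. Satisfied.


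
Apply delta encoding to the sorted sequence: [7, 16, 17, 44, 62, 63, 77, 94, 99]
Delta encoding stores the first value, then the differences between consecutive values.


First value: 7
Deltas:
  16 - 7 = 9
  17 - 16 = 1
  44 - 17 = 27
  62 - 44 = 18
  63 - 62 = 1
  77 - 63 = 14
  94 - 77 = 17
  99 - 94 = 5


Delta encoded: [7, 9, 1, 27, 18, 1, 14, 17, 5]


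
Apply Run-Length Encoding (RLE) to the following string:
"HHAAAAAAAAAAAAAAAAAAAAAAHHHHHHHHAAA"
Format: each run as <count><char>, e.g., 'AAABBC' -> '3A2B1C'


Scanning runs left to right:
  i=0: run of 'H' x 2 -> '2H'
  i=2: run of 'A' x 22 -> '22A'
  i=24: run of 'H' x 8 -> '8H'
  i=32: run of 'A' x 3 -> '3A'

RLE = 2H22A8H3A


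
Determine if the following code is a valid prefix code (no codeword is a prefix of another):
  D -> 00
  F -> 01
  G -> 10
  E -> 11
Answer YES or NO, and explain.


Checking each pair (does one codeword prefix another?):
  D='00' vs F='01': no prefix
  D='00' vs G='10': no prefix
  D='00' vs E='11': no prefix
  F='01' vs D='00': no prefix
  F='01' vs G='10': no prefix
  F='01' vs E='11': no prefix
  G='10' vs D='00': no prefix
  G='10' vs F='01': no prefix
  G='10' vs E='11': no prefix
  E='11' vs D='00': no prefix
  E='11' vs F='01': no prefix
  E='11' vs G='10': no prefix
No violation found over all pairs.

YES -- this is a valid prefix code. No codeword is a prefix of any other codeword.


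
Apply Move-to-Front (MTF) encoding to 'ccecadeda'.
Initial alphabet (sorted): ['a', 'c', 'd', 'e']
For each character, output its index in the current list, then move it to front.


MTF encoding:
'c': index 1 in ['a', 'c', 'd', 'e'] -> ['c', 'a', 'd', 'e']
'c': index 0 in ['c', 'a', 'd', 'e'] -> ['c', 'a', 'd', 'e']
'e': index 3 in ['c', 'a', 'd', 'e'] -> ['e', 'c', 'a', 'd']
'c': index 1 in ['e', 'c', 'a', 'd'] -> ['c', 'e', 'a', 'd']
'a': index 2 in ['c', 'e', 'a', 'd'] -> ['a', 'c', 'e', 'd']
'd': index 3 in ['a', 'c', 'e', 'd'] -> ['d', 'a', 'c', 'e']
'e': index 3 in ['d', 'a', 'c', 'e'] -> ['e', 'd', 'a', 'c']
'd': index 1 in ['e', 'd', 'a', 'c'] -> ['d', 'e', 'a', 'c']
'a': index 2 in ['d', 'e', 'a', 'c'] -> ['a', 'd', 'e', 'c']


Output: [1, 0, 3, 1, 2, 3, 3, 1, 2]


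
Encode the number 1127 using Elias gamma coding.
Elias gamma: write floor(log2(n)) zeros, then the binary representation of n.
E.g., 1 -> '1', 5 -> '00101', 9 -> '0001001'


num_bits = floor(log2(1127)) + 1 = 11
leading_zeros = num_bits - 1 = 10
binary(1127) = 10001100111

Elias gamma(1127) = '0000000000' + '10001100111' = 000000000010001100111 (21 bits)


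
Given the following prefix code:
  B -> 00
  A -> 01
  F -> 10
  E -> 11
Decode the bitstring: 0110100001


Decoding step by step:
Bits 01 -> A
Bits 10 -> F
Bits 10 -> F
Bits 00 -> B
Bits 01 -> A


Decoded message: AFFBA


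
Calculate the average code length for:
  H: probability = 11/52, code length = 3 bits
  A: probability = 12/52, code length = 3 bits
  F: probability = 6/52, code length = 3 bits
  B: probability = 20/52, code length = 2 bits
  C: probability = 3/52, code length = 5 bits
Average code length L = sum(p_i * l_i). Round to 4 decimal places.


Weighted contributions p_i * l_i:
  H: (11/52) * 3 = 33/52
  A: (12/52) * 3 = 36/52
  F: (6/52) * 3 = 18/52
  B: (20/52) * 2 = 40/52
  C: (3/52) * 5 = 15/52
Sum = (33 + 36 + 18 + 40 + 15)/52 = 142/52

L = 142/52 = 2.7308 bits/symbol


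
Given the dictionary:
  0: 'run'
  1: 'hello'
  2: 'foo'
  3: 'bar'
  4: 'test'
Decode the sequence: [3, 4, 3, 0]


Look up each index in the dictionary:
  3 -> 'bar'
  4 -> 'test'
  3 -> 'bar'
  0 -> 'run'

Decoded: "bar test bar run"


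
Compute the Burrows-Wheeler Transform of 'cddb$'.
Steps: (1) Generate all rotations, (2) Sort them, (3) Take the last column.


Rotations (sorted):
  0: $cddb -> last char: b
  1: b$cdd -> last char: d
  2: cddb$ -> last char: $
  3: db$cd -> last char: d
  4: ddb$c -> last char: c


BWT = bd$dc


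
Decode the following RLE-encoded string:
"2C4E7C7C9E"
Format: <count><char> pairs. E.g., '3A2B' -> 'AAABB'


Expanding each <count><char> pair:
  2C -> 'CC'
  4E -> 'EEEE'
  7C -> 'CCCCCCC'
  7C -> 'CCCCCCC'
  9E -> 'EEEEEEEEE'

Decoded = CCEEEECCCCCCCCCCCCCCEEEEEEEEE


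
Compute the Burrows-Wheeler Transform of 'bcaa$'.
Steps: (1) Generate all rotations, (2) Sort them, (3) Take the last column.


Rotations (sorted):
  0: $bcaa -> last char: a
  1: a$bca -> last char: a
  2: aa$bc -> last char: c
  3: bcaa$ -> last char: $
  4: caa$b -> last char: b


BWT = aac$b


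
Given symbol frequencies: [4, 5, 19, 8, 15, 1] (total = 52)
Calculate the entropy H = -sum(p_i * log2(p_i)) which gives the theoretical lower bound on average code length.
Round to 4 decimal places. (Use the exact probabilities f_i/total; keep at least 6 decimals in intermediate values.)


Per-symbol terms -p_i * log2(p_i) with p_i = f_i/52:
  p = 4/52 = 0.076923: log2(p) = -3.700440, -p*log2(p) = 0.284649
  p = 5/52 = 0.096154: log2(p) = -3.378512, -p*log2(p) = 0.324857
  p = 19/52 = 0.365385: log2(p) = -1.452512, -p*log2(p) = 0.530726
  p = 8/52 = 0.153846: log2(p) = -2.700440, -p*log2(p) = 0.415452
  p = 15/52 = 0.288462: log2(p) = -1.793549, -p*log2(p) = 0.517370
  p = 1/52 = 0.019231: log2(p) = -5.700440, -p*log2(p) = 0.109624
H = 0.284649 + 0.324857 + 0.530726 + 0.415452 + 0.517370 + 0.109624 = 2.182678

H = 2.1827 bits/symbol


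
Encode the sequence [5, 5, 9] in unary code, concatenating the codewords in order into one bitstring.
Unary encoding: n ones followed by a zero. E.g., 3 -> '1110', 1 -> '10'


Encode each number as n ones followed by a terminating 0:
  5 -> 111110 (6 bits)
  5 -> 111110 (6 bits)
  9 -> 1111111110 (10 bits)
Total length = 6 + 6 + 10 = 22 bits.

Unary([5, 5, 9]) = 1111101111101111111110 (22 bits)


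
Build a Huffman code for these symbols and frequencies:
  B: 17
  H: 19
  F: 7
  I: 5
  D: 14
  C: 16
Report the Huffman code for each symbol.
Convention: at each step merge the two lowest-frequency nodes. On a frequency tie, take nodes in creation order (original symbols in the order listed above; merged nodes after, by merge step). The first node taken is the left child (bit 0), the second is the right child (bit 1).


Huffman tree construction:
Step 1: Merge I(5) + F(7) = 12
Step 2: Merge (I+F)(12) + D(14) = 26
Step 3: Merge C(16) + B(17) = 33
Step 4: Merge H(19) + ((I+F)+D)(26) = 45
Step 5: Merge (C+B)(33) + (H+((I+F)+D))(45) = 78
Read each symbol's code off the tree from the root (left child = 0, right child = 1).

Codes:
  B: 01 (length 2)
  H: 10 (length 2)
  F: 1101 (length 4)
  I: 1100 (length 4)
  D: 111 (length 3)
  C: 00 (length 2)
Average code length: 194/78 = 2.4872 bits/symbol


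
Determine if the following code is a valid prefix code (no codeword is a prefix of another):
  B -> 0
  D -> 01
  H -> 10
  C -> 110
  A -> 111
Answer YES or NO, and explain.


Checking each pair (does one codeword prefix another?):
  B='0' vs D='01': prefix -- VIOLATION

NO -- this is NOT a valid prefix code. B (0) is a prefix of D (01).


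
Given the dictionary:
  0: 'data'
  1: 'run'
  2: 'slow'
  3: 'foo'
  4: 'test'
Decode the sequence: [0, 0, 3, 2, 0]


Look up each index in the dictionary:
  0 -> 'data'
  0 -> 'data'
  3 -> 'foo'
  2 -> 'slow'
  0 -> 'data'

Decoded: "data data foo slow data"


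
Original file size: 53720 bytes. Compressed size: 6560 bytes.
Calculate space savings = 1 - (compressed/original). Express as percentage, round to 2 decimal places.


ratio = compressed/original = 6560/53720 = 0.122115
savings = 1 - ratio = 1 - 0.122115 = 0.877885
as a percentage: 0.877885 * 100 = 87.79%

Space savings = 1 - 6560/53720 = 87.79%


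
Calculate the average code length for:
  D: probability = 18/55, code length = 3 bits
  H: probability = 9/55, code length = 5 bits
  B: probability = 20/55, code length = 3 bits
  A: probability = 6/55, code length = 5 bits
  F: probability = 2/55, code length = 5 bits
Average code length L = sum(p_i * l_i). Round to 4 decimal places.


Weighted contributions p_i * l_i:
  D: (18/55) * 3 = 54/55
  H: (9/55) * 5 = 45/55
  B: (20/55) * 3 = 60/55
  A: (6/55) * 5 = 30/55
  F: (2/55) * 5 = 10/55
Sum = (54 + 45 + 60 + 30 + 10)/55 = 199/55

L = 199/55 = 3.6182 bits/symbol


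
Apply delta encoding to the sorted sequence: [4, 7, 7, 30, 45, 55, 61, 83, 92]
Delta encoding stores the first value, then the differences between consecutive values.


First value: 4
Deltas:
  7 - 4 = 3
  7 - 7 = 0
  30 - 7 = 23
  45 - 30 = 15
  55 - 45 = 10
  61 - 55 = 6
  83 - 61 = 22
  92 - 83 = 9


Delta encoded: [4, 3, 0, 23, 15, 10, 6, 22, 9]


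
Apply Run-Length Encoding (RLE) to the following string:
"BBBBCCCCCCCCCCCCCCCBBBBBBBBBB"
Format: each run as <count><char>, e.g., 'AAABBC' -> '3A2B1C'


Scanning runs left to right:
  i=0: run of 'B' x 4 -> '4B'
  i=4: run of 'C' x 15 -> '15C'
  i=19: run of 'B' x 10 -> '10B'

RLE = 4B15C10B


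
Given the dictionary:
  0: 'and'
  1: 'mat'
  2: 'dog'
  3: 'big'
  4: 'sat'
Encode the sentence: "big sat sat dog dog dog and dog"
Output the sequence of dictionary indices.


Look up each word in the dictionary:
  'big' -> 3
  'sat' -> 4
  'sat' -> 4
  'dog' -> 2
  'dog' -> 2
  'dog' -> 2
  'and' -> 0
  'dog' -> 2

Encoded: [3, 4, 4, 2, 2, 2, 0, 2]


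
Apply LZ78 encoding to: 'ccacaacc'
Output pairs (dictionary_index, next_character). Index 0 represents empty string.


LZ78 encoding steps:
Dictionary: {0: ''}
Step 1: w='' (idx 0), next='c' -> output (0, 'c'), add 'c' as idx 1
Step 2: w='c' (idx 1), next='a' -> output (1, 'a'), add 'ca' as idx 2
Step 3: w='ca' (idx 2), next='a' -> output (2, 'a'), add 'caa' as idx 3
Step 4: w='c' (idx 1), next='c' -> output (1, 'c'), add 'cc' as idx 4


Encoded: [(0, 'c'), (1, 'a'), (2, 'a'), (1, 'c')]


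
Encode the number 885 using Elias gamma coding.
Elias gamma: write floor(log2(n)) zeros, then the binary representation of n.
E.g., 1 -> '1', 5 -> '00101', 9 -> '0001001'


num_bits = floor(log2(885)) + 1 = 10
leading_zeros = num_bits - 1 = 9
binary(885) = 1101110101

Elias gamma(885) = '000000000' + '1101110101' = 0000000001101110101 (19 bits)


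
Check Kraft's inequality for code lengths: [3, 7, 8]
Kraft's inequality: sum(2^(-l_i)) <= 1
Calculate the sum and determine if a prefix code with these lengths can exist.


Sum = 2^(-3) + 2^(-7) + 2^(-8)
    = 0.125 + 0.0078125 + 0.00390625
    = 35/256 = 0.13671875
Since 0.13671875 <= 1, Kraft's inequality IS satisfied.
A prefix code with these lengths CAN exist.

Kraft sum = 0.13671875. Satisfied.


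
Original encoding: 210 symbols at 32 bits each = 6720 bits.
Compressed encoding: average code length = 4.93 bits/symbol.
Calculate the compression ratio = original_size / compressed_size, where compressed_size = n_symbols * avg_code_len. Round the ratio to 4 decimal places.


original_size = n_symbols * orig_bits = 210 * 32 = 6720 bits
compressed_size = n_symbols * avg_code_len = 210 * 4.93 = 1035.3 bits
ratio = original_size / compressed_size = 6720 / 1035.3 = 6.4909

Compression ratio = 6.4909


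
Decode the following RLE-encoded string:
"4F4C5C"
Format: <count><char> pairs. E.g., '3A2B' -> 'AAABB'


Expanding each <count><char> pair:
  4F -> 'FFFF'
  4C -> 'CCCC'
  5C -> 'CCCCC'

Decoded = FFFFCCCCCCCCC


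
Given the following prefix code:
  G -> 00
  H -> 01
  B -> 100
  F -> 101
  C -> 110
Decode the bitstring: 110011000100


Decoding step by step:
Bits 110 -> C
Bits 01 -> H
Bits 100 -> B
Bits 01 -> H
Bits 00 -> G


Decoded message: CHBHG


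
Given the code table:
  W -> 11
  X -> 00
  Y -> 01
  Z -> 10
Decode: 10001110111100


Decoding:
10 -> Z
00 -> X
11 -> W
10 -> Z
11 -> W
11 -> W
00 -> X


Result: ZXWZWWX


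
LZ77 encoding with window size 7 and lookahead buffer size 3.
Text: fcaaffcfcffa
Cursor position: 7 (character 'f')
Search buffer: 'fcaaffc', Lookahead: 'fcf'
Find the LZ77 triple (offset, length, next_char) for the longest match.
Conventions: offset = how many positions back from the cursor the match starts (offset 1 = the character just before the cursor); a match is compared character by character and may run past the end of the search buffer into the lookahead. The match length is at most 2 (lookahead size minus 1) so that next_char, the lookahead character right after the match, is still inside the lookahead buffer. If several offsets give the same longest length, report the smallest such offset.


Try each offset into the search buffer:
  offset=1 (pos 6, char 'c'): match length 0
  offset=2 (pos 5, char 'f'): match length 2
  offset=3 (pos 4, char 'f'): match length 1
  offset=4 (pos 3, char 'a'): match length 0
  offset=5 (pos 2, char 'a'): match length 0
  offset=6 (pos 1, char 'c'): match length 0
  offset=7 (pos 0, char 'f'): match length 2
Longest match has length 2, found at offsets 2, 7; take the smallest, offset 2.
next_char = character at position 7 + 2 = 9 -> 'f'

Best match: offset=2, length=2 (matching 'fc' starting at position 5)
LZ77 triple: (2, 2, 'f')


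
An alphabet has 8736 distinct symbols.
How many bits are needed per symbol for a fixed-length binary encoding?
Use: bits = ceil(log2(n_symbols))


log2(8736) = 13.0928
Bracket: 2^13 = 8192 < 8736 <= 2^14 = 16384
So ceil(log2(8736)) = 14

bits = ceil(log2(8736)) = ceil(13.0928) = 14 bits


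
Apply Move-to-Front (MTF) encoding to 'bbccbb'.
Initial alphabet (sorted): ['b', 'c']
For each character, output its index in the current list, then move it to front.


MTF encoding:
'b': index 0 in ['b', 'c'] -> ['b', 'c']
'b': index 0 in ['b', 'c'] -> ['b', 'c']
'c': index 1 in ['b', 'c'] -> ['c', 'b']
'c': index 0 in ['c', 'b'] -> ['c', 'b']
'b': index 1 in ['c', 'b'] -> ['b', 'c']
'b': index 0 in ['b', 'c'] -> ['b', 'c']


Output: [0, 0, 1, 0, 1, 0]


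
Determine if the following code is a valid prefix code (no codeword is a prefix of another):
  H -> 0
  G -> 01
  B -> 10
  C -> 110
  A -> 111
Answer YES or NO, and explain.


Checking each pair (does one codeword prefix another?):
  H='0' vs G='01': prefix -- VIOLATION

NO -- this is NOT a valid prefix code. H (0) is a prefix of G (01).


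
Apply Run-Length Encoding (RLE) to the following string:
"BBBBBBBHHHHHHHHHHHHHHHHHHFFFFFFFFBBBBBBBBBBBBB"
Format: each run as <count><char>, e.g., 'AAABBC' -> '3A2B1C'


Scanning runs left to right:
  i=0: run of 'B' x 7 -> '7B'
  i=7: run of 'H' x 18 -> '18H'
  i=25: run of 'F' x 8 -> '8F'
  i=33: run of 'B' x 13 -> '13B'

RLE = 7B18H8F13B


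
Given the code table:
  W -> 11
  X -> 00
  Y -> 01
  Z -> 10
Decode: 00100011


Decoding:
00 -> X
10 -> Z
00 -> X
11 -> W


Result: XZXW


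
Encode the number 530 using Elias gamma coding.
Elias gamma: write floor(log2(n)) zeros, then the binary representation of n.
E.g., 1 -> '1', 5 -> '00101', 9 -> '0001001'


num_bits = floor(log2(530)) + 1 = 10
leading_zeros = num_bits - 1 = 9
binary(530) = 1000010010

Elias gamma(530) = '000000000' + '1000010010' = 0000000001000010010 (19 bits)


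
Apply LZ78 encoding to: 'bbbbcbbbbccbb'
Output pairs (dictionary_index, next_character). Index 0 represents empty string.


LZ78 encoding steps:
Dictionary: {0: ''}
Step 1: w='' (idx 0), next='b' -> output (0, 'b'), add 'b' as idx 1
Step 2: w='b' (idx 1), next='b' -> output (1, 'b'), add 'bb' as idx 2
Step 3: w='b' (idx 1), next='c' -> output (1, 'c'), add 'bc' as idx 3
Step 4: w='bb' (idx 2), next='b' -> output (2, 'b'), add 'bbb' as idx 4
Step 5: w='bc' (idx 3), next='c' -> output (3, 'c'), add 'bcc' as idx 5
Step 6: w='bb' (idx 2), end of input -> output (2, '')


Encoded: [(0, 'b'), (1, 'b'), (1, 'c'), (2, 'b'), (3, 'c'), (2, '')]


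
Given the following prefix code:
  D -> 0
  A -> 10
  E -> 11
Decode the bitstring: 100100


Decoding step by step:
Bits 10 -> A
Bits 0 -> D
Bits 10 -> A
Bits 0 -> D


Decoded message: ADAD


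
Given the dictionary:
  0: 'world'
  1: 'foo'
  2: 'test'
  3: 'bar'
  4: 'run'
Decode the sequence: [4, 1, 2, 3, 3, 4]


Look up each index in the dictionary:
  4 -> 'run'
  1 -> 'foo'
  2 -> 'test'
  3 -> 'bar'
  3 -> 'bar'
  4 -> 'run'

Decoded: "run foo test bar bar run"


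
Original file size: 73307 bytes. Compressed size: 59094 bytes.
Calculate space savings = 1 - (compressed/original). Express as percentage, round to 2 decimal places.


ratio = compressed/original = 59094/73307 = 0.806117
savings = 1 - ratio = 1 - 0.806117 = 0.193883
as a percentage: 0.193883 * 100 = 19.39%

Space savings = 1 - 59094/73307 = 19.39%


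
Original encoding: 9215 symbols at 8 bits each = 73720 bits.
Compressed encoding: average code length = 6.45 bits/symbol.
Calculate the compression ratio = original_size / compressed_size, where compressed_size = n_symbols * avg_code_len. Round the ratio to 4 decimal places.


original_size = n_symbols * orig_bits = 9215 * 8 = 73720 bits
compressed_size = n_symbols * avg_code_len = 9215 * 6.45 = 59436.75 bits
ratio = original_size / compressed_size = 73720 / 59436.75 = 1.2403

Compression ratio = 1.2403


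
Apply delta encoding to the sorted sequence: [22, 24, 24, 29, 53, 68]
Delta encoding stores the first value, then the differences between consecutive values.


First value: 22
Deltas:
  24 - 22 = 2
  24 - 24 = 0
  29 - 24 = 5
  53 - 29 = 24
  68 - 53 = 15


Delta encoded: [22, 2, 0, 5, 24, 15]


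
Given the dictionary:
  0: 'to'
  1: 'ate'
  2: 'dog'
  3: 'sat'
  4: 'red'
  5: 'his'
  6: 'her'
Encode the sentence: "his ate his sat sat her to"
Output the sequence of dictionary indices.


Look up each word in the dictionary:
  'his' -> 5
  'ate' -> 1
  'his' -> 5
  'sat' -> 3
  'sat' -> 3
  'her' -> 6
  'to' -> 0

Encoded: [5, 1, 5, 3, 3, 6, 0]


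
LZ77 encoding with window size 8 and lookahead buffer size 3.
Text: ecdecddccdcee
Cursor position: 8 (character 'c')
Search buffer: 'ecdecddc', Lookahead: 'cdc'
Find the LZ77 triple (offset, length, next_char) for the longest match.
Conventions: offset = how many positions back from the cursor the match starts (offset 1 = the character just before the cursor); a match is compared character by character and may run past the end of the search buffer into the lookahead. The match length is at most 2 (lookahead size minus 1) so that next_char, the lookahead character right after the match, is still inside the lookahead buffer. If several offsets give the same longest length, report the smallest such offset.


Try each offset into the search buffer:
  offset=1 (pos 7, char 'c'): match length 1
  offset=2 (pos 6, char 'd'): match length 0
  offset=3 (pos 5, char 'd'): match length 0
  offset=4 (pos 4, char 'c'): match length 2
  offset=5 (pos 3, char 'e'): match length 0
  offset=6 (pos 2, char 'd'): match length 0
  offset=7 (pos 1, char 'c'): match length 2
  offset=8 (pos 0, char 'e'): match length 0
Longest match has length 2, found at offsets 4, 7; take the smallest, offset 4.
next_char = character at position 8 + 2 = 10 -> 'c'

Best match: offset=4, length=2 (matching 'cd' starting at position 4)
LZ77 triple: (4, 2, 'c')


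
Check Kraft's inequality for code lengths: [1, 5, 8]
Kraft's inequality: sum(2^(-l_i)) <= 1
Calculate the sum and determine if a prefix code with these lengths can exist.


Sum = 2^(-1) + 2^(-5) + 2^(-8)
    = 0.5 + 0.03125 + 0.00390625
    = 137/256 = 0.53515625
Since 0.53515625 <= 1, Kraft's inequality IS satisfied.
A prefix code with these lengths CAN exist.

Kraft sum = 0.53515625. Satisfied.
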